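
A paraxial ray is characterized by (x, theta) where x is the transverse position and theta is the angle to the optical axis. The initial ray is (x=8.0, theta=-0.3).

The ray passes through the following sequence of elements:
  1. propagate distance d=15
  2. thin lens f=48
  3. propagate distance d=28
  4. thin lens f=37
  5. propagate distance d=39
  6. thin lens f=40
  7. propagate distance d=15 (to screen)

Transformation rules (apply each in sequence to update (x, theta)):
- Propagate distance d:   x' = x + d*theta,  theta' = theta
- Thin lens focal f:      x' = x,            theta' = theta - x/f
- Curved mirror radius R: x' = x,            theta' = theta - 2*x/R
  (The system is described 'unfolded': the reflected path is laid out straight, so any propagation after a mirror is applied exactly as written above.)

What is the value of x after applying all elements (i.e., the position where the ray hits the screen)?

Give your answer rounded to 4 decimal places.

Initial: x=8.0000 theta=-0.3000
After 1 (propagate distance d=15): x=3.5000 theta=-0.3000
After 2 (thin lens f=48): x=3.5000 theta=-179/480 (≈-0.3729)
After 3 (propagate distance d=28): x=-833/120 (≈-6.9417) theta=-179/480 (≈-0.3729)
After 4 (thin lens f=37): x=-833/120 (≈-6.9417) theta=-1097/5920 (≈-0.1853)
After 5 (propagate distance d=39): x=-251633/17760 (≈-14.1685) theta=-1097/5920 (≈-0.1853)
After 6 (thin lens f=40): x=-251633/17760 (≈-14.1685) theta=119993/710400 (≈0.1689)
After 7 (propagate distance d=15 (to screen)): x=-330617/28416 (≈-11.6349) theta=119993/710400 (≈0.1689)
Rounded to 4 decimal places: x = -11.6349

Answer: -11.6349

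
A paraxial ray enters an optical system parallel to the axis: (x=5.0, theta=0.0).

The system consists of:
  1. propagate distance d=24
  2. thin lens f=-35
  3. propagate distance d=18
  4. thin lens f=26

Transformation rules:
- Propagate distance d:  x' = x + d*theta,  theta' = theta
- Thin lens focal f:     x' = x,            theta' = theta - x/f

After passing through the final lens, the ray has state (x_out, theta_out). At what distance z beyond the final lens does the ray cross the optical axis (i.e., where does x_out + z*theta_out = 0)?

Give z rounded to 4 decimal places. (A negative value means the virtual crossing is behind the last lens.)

Answer: 51.0370

Derivation:
Initial: x=5.0000 theta=0.0000
After 1 (propagate distance d=24): x=5.0000 theta=0.0000
After 2 (thin lens f=-35): x=5.0000 theta=1/7 (≈0.1429)
After 3 (propagate distance d=18): x=53/7 (≈7.5714) theta=1/7 (≈0.1429)
After 4 (thin lens f=26): x=53/7 (≈7.5714) theta=-27/182 (≈-0.1484)
z_focus = -x_out/theta_out = -(53/7)/(-27/182) = 1378/27 ≈ 51.0370
Rounded to 4 decimal places: z = 51.0370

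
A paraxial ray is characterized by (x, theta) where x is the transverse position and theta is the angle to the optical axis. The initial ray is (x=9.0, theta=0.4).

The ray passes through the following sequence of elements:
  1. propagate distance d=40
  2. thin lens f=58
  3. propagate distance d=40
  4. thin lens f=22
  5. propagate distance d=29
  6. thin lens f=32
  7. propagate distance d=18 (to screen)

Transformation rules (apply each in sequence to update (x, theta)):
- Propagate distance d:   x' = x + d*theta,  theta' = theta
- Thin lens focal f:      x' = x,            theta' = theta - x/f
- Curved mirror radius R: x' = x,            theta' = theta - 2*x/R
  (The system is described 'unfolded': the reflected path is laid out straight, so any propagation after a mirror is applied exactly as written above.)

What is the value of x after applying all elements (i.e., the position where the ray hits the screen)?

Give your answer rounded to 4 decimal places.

Initial: x=9.0000 theta=0.4000
After 1 (propagate distance d=40): x=25.0000 theta=0.4000
After 2 (thin lens f=58): x=25.0000 theta=-9/290 (≈-0.0310)
After 3 (propagate distance d=40): x=689/29 (≈23.7586) theta=-9/290 (≈-0.0310)
After 4 (thin lens f=22): x=689/29 (≈23.7586) theta=-1772/1595 (≈-1.1110)
After 5 (propagate distance d=29): x=-13493/1595 (≈-8.4596) theta=-1772/1595 (≈-1.1110)
After 6 (thin lens f=32): x=-13493/1595 (≈-8.4596) theta=-43211/51040 (≈-0.8466)
After 7 (propagate distance d=18 (to screen)): x=-604787/25520 (≈-23.6986) theta=-43211/51040 (≈-0.8466)
Rounded to 4 decimal places: x = -23.6986

Answer: -23.6986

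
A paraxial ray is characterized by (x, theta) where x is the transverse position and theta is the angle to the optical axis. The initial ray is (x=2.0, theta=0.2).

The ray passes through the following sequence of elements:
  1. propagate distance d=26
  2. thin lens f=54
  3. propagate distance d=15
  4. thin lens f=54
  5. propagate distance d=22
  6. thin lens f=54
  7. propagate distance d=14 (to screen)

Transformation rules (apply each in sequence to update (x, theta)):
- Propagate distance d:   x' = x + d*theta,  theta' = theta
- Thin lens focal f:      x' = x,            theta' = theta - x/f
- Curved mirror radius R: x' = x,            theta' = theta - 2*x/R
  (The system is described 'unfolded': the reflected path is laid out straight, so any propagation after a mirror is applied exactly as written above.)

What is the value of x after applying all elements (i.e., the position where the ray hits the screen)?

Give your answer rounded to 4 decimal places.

Initial: x=2.0000 theta=0.2000
After 1 (propagate distance d=26): x=7.2000 theta=0.2000
After 2 (thin lens f=54): x=7.2000 theta=1/15 (≈0.0667)
After 3 (propagate distance d=15): x=8.2000 theta=1/15 (≈0.0667)
After 4 (thin lens f=54): x=8.2000 theta=-23/270 (≈-0.0852)
After 5 (propagate distance d=22): x=854/135 (≈6.3259) theta=-23/270 (≈-0.0852)
After 6 (thin lens f=54): x=854/135 (≈6.3259) theta=-295/1458 (≈-0.2023)
After 7 (propagate distance d=14 (to screen)): x=12733/3645 (≈3.4933) theta=-295/1458 (≈-0.2023)
Rounded to 4 decimal places: x = 3.4933

Answer: 3.4933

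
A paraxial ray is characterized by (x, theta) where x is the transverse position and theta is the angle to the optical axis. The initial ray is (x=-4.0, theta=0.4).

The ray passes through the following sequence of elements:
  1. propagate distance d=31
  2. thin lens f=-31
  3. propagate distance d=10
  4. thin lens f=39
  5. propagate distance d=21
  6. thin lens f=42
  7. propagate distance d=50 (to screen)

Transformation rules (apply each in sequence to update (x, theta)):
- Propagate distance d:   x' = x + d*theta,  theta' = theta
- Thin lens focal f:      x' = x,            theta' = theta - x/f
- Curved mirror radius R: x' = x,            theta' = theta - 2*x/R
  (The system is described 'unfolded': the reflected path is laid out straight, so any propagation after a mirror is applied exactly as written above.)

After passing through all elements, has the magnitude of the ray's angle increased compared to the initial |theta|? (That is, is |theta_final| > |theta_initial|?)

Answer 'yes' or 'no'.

Answer: no

Derivation:
Initial: x=-4.0000 theta=0.4000
After 1 (propagate distance d=31): x=8.4000 theta=0.4000
After 2 (thin lens f=-31): x=8.4000 theta=104/155 (≈0.6710)
After 3 (propagate distance d=10): x=2342/155 (≈15.1097) theta=104/155 (≈0.6710)
After 4 (thin lens f=39): x=2342/155 (≈15.1097) theta=1714/6045 (≈0.2835)
After 5 (propagate distance d=21): x=42444/2015 (≈21.0640) theta=1714/6045 (≈0.2835)
After 6 (thin lens f=42): x=42444/2015 (≈21.0640) theta=-9224/42315 (≈-0.2180)
After 7 (propagate distance d=50 (to screen)): x=430124/42315 (≈10.1648) theta=-9224/42315 (≈-0.2180)
|theta_initial|=0.4000 |theta_final|=9224/42315 (≈0.2180) -> not increased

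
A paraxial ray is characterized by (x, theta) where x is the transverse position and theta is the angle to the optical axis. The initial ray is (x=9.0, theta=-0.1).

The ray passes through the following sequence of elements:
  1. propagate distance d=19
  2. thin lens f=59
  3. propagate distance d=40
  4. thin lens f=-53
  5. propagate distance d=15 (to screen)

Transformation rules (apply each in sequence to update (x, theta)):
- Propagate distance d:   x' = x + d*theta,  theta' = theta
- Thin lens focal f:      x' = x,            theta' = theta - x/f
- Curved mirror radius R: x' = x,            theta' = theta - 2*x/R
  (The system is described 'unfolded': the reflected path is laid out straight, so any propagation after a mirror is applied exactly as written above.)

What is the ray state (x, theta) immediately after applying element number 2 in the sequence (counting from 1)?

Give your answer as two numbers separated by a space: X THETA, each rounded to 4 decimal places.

Initial: x=9.0000 theta=-0.1000
After 1 (propagate distance d=19): x=7.1000 theta=-0.1000
After 2 (thin lens f=59): x=7.1000 theta=-13/59 (≈-0.2203)
Rounded to 4 decimal places: x = 7.1000, theta = -0.2203

Answer: 7.1000 -0.2203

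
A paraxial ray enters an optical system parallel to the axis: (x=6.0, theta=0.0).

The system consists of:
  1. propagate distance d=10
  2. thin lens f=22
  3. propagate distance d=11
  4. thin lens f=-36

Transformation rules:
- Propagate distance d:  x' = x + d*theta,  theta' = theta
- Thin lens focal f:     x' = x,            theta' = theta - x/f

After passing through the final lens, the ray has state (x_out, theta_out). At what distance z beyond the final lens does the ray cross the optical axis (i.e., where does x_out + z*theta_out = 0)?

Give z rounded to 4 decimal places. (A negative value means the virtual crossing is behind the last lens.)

Answer: 15.8400

Derivation:
Initial: x=6.0000 theta=0.0000
After 1 (propagate distance d=10): x=6.0000 theta=0.0000
After 2 (thin lens f=22): x=6.0000 theta=-3/11 (≈-0.2727)
After 3 (propagate distance d=11): x=3.0000 theta=-3/11 (≈-0.2727)
After 4 (thin lens f=-36): x=3.0000 theta=-25/132 (≈-0.1894)
z_focus = -x_out/theta_out = -(3.0000)/(-25/132) = 15.8400
Rounded to 4 decimal places: z = 15.8400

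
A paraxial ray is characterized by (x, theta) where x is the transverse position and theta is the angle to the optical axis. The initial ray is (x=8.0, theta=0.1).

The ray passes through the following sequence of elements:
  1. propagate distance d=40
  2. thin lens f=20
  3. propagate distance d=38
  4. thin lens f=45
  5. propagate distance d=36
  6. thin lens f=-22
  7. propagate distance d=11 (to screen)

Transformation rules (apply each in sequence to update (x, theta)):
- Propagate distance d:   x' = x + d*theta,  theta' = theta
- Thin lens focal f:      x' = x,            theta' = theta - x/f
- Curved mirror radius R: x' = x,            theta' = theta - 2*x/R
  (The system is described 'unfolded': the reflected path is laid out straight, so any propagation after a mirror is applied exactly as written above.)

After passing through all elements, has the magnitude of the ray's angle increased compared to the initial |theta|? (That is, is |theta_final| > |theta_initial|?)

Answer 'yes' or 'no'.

Initial: x=8.0000 theta=0.1000
After 1 (propagate distance d=40): x=12.0000 theta=0.1000
After 2 (thin lens f=20): x=12.0000 theta=-0.5000
After 3 (propagate distance d=38): x=-7.0000 theta=-0.5000
After 4 (thin lens f=45): x=-7.0000 theta=-31/90 (≈-0.3444)
After 5 (propagate distance d=36): x=-19.4000 theta=-31/90 (≈-0.3444)
After 6 (thin lens f=-22): x=-19.4000 theta=-607/495 (≈-1.2263)
After 7 (propagate distance d=11 (to screen)): x=-296/9 (≈-32.8889) theta=-607/495 (≈-1.2263)
|theta_initial|=0.1000 |theta_final|=607/495 (≈1.2263) -> increased

Answer: yes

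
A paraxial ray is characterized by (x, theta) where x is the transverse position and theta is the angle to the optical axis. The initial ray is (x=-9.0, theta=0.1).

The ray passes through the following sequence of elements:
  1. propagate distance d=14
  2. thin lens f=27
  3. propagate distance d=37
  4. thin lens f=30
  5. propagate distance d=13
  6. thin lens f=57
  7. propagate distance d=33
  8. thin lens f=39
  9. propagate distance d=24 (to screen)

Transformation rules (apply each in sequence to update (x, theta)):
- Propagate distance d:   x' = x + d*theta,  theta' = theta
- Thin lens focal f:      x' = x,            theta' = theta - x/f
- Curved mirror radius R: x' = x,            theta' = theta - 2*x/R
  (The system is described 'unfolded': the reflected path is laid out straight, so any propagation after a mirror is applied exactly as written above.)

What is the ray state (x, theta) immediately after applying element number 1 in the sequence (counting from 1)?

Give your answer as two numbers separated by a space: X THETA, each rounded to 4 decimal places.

Initial: x=-9.0000 theta=0.1000
After 1 (propagate distance d=14): x=-7.6000 theta=0.1000
Rounded to 4 decimal places: x = -7.6000, theta = 0.1000

Answer: -7.6000 0.1000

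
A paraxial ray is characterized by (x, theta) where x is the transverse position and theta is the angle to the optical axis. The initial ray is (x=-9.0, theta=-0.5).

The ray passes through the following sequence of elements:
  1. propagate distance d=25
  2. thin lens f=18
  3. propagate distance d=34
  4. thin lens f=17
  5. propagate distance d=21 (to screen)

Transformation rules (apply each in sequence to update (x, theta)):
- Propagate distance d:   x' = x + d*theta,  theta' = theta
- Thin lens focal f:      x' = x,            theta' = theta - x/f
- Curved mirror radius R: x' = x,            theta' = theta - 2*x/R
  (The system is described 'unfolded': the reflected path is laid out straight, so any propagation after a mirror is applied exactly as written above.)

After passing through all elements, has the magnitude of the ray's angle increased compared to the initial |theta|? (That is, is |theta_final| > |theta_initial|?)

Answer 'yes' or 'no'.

Initial: x=-9.0000 theta=-0.5000
After 1 (propagate distance d=25): x=-21.5000 theta=-0.5000
After 2 (thin lens f=18): x=-21.5000 theta=25/36 (≈0.6944)
After 3 (propagate distance d=34): x=19/9 (≈2.1111) theta=25/36 (≈0.6944)
After 4 (thin lens f=17): x=19/9 (≈2.1111) theta=349/612 (≈0.5703)
After 5 (propagate distance d=21 (to screen)): x=8621/612 (≈14.0866) theta=349/612 (≈0.5703)
|theta_initial|=0.5000 |theta_final|=349/612 (≈0.5703) -> increased

Answer: yes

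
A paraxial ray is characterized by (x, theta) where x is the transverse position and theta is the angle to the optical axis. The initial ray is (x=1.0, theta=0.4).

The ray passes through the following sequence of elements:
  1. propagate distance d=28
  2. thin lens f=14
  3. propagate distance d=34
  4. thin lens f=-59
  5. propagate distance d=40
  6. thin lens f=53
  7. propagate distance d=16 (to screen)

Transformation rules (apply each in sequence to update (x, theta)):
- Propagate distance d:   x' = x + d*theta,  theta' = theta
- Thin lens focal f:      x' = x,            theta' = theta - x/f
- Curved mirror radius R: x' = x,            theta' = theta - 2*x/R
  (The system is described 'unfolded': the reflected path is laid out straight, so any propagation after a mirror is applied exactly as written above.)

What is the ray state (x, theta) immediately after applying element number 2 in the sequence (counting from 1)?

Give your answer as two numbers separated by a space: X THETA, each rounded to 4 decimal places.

Initial: x=1.0000 theta=0.4000
After 1 (propagate distance d=28): x=12.2000 theta=0.4000
After 2 (thin lens f=14): x=12.2000 theta=-33/70 (≈-0.4714)
Rounded to 4 decimal places: x = 12.2000, theta = -0.4714

Answer: 12.2000 -0.4714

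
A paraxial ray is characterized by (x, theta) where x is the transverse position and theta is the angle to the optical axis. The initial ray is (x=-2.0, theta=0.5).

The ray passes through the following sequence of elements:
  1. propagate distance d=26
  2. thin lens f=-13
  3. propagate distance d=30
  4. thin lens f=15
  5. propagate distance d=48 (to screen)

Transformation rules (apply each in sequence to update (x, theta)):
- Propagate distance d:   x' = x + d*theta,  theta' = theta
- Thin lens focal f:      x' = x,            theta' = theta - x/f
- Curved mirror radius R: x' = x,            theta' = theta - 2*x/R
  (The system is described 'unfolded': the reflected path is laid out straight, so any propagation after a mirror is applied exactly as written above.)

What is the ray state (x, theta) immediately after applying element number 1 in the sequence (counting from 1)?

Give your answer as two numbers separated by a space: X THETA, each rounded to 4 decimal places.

Answer: 11.0000 0.5000

Derivation:
Initial: x=-2.0000 theta=0.5000
After 1 (propagate distance d=26): x=11.0000 theta=0.5000
Rounded to 4 decimal places: x = 11.0000, theta = 0.5000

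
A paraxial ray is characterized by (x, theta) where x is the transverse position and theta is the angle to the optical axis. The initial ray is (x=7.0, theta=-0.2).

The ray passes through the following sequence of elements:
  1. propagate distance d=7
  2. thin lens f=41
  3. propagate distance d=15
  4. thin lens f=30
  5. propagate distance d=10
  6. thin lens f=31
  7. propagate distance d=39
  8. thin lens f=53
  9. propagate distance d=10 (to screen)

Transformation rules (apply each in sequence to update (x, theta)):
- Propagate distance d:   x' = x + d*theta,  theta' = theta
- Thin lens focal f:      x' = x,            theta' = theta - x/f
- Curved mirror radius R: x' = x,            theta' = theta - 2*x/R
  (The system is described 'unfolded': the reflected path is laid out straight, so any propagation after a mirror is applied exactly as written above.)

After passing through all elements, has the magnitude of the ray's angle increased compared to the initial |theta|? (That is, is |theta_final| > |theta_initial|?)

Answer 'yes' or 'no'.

Answer: no

Derivation:
Initial: x=7.0000 theta=-0.2000
After 1 (propagate distance d=7): x=5.6000 theta=-0.2000
After 2 (thin lens f=41): x=5.6000 theta=-69/205 (≈-0.3366)
After 3 (propagate distance d=15): x=113/205 (≈0.5512) theta=-69/205 (≈-0.3366)
After 4 (thin lens f=30): x=113/205 (≈0.5512) theta=-2183/6150 (≈-0.3550)
After 5 (propagate distance d=10): x=-1844/615 (≈-2.9984) theta=-2183/6150 (≈-0.3550)
After 6 (thin lens f=31): x=-1844/615 (≈-2.9984) theta=-16411/63550 (≈-0.2582)
After 7 (propagate distance d=39): x=-2491727/190650 (≈-13.0696) theta=-16411/63550 (≈-0.2582)
After 8 (thin lens f=53): x=-2491727/190650 (≈-13.0696) theta=-58811/5052225 (≈-0.0116)
After 9 (propagate distance d=10 (to screen)): x=-133237751/10104450 (≈-13.1860) theta=-58811/5052225 (≈-0.0116)
|theta_initial|=0.2000 |theta_final|=58811/5052225 (≈0.0116) -> not increased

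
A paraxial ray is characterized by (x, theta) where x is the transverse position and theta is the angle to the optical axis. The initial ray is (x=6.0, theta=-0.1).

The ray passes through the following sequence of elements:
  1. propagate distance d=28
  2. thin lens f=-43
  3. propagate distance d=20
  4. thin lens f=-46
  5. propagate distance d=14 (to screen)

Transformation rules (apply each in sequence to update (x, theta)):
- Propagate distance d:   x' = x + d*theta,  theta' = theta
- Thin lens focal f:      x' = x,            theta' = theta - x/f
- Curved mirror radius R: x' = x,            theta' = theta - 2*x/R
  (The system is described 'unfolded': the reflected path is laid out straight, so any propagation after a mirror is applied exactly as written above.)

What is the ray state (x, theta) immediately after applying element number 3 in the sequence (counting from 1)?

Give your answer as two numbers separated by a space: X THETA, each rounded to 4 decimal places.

Initial: x=6.0000 theta=-0.1000
After 1 (propagate distance d=28): x=3.2000 theta=-0.1000
After 2 (thin lens f=-43): x=3.2000 theta=-11/430 (≈-0.0256)
After 3 (propagate distance d=20): x=578/215 (≈2.6884) theta=-11/430 (≈-0.0256)
Rounded to 4 decimal places: x = 2.6884, theta = -0.0256

Answer: 2.6884 -0.0256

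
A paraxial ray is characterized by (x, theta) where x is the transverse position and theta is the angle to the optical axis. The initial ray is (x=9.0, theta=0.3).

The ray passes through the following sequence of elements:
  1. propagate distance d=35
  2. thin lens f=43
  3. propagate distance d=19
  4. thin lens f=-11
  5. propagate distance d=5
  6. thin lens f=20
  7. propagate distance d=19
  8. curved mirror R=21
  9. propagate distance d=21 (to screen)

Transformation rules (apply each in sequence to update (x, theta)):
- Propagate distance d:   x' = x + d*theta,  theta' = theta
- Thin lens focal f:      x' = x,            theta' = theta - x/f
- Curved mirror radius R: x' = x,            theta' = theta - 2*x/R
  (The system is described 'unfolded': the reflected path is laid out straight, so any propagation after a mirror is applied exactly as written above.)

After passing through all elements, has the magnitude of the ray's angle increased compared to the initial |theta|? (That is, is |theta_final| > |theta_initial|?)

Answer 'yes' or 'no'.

Initial: x=9.0000 theta=0.3000
After 1 (propagate distance d=35): x=19.5000 theta=0.3000
After 2 (thin lens f=43): x=19.5000 theta=-33/215 (≈-0.1535)
After 3 (propagate distance d=19): x=7131/430 (≈16.5837) theta=-33/215 (≈-0.1535)
After 4 (thin lens f=-11): x=7131/430 (≈16.5837) theta=1281/946 (≈1.3541)
After 5 (propagate distance d=5): x=55233/2365 (≈23.3543) theta=1281/946 (≈1.3541)
After 6 (thin lens f=20): x=55233/2365 (≈23.3543) theta=8817/47300 (≈0.1864)
After 7 (propagate distance d=19): x=115653/4300 (≈26.8960) theta=8817/47300 (≈0.1864)
After 8 (curved mirror R=21): x=115653/4300 (≈26.8960) theta=-786403/331100 (≈-2.3751)
After 9 (propagate distance d=21 (to screen)): x=-543513/23650 (≈-22.9815) theta=-786403/331100 (≈-2.3751)
|theta_initial|=0.3000 |theta_final|=786403/331100 (≈2.3751) -> increased

Answer: yes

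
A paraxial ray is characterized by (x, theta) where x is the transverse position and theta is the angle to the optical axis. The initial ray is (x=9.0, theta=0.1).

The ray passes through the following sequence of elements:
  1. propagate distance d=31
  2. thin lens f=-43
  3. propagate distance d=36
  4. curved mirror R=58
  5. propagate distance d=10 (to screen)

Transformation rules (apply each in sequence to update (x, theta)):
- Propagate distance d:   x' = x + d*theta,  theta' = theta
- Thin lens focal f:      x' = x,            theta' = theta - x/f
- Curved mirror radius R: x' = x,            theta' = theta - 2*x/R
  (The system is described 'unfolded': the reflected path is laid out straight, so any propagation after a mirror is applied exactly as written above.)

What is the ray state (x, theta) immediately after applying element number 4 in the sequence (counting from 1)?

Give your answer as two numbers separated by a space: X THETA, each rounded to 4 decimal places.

Initial: x=9.0000 theta=0.1000
After 1 (propagate distance d=31): x=12.1000 theta=0.1000
After 2 (thin lens f=-43): x=12.1000 theta=82/215 (≈0.3814)
After 3 (propagate distance d=36): x=11107/430 (≈25.8302) theta=82/215 (≈0.3814)
After 4 (curved mirror R=58): x=11107/430 (≈25.8302) theta=-219/430 (≈-0.5093)
Rounded to 4 decimal places: x = 25.8302, theta = -0.5093

Answer: 25.8302 -0.5093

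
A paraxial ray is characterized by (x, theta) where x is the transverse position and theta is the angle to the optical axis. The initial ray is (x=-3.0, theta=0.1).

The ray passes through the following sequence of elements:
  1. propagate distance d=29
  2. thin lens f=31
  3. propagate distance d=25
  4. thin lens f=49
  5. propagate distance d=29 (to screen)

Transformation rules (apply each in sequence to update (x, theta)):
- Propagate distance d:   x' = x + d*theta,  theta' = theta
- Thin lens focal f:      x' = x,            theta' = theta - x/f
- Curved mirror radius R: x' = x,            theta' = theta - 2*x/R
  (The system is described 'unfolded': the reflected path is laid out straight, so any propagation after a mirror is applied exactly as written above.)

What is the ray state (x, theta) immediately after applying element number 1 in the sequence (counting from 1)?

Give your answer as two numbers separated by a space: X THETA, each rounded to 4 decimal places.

Initial: x=-3.0000 theta=0.1000
After 1 (propagate distance d=29): x=-0.1000 theta=0.1000
Rounded to 4 decimal places: x = -0.1000, theta = 0.1000

Answer: -0.1000 0.1000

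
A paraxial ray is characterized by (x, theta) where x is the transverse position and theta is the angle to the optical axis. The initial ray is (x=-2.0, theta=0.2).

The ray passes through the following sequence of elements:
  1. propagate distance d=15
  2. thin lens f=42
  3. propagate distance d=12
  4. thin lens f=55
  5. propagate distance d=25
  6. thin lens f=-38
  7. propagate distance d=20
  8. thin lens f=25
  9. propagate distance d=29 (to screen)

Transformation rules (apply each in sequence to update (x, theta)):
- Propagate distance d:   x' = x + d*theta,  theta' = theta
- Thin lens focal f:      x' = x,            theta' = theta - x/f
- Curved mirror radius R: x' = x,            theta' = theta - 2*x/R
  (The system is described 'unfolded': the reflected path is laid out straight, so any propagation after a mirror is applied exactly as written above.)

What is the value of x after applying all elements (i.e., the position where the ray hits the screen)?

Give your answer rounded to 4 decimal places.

Answer: 6.2522

Derivation:
Initial: x=-2.0000 theta=0.2000
After 1 (propagate distance d=15): x=1.0000 theta=0.2000
After 2 (thin lens f=42): x=1.0000 theta=37/210 (≈0.1762)
After 3 (propagate distance d=12): x=109/35 (≈3.1143) theta=37/210 (≈0.1762)
After 4 (thin lens f=55): x=109/35 (≈3.1143) theta=1381/11550 (≈0.1196)
After 5 (propagate distance d=25): x=14099/2310 (≈6.1035) theta=1381/11550 (≈0.1196)
After 6 (thin lens f=-38): x=14099/2310 (≈6.1035) theta=40991/146300 (≈0.2802)
After 7 (propagate distance d=20): x=513827/43890 (≈11.7072) theta=40991/146300 (≈0.2802)
After 8 (thin lens f=25): x=513827/43890 (≈11.7072) theta=-412789/2194500 (≈-0.1881)
After 9 (propagate distance d=29 (to screen)): x=1960067/313500 (≈6.2522) theta=-412789/2194500 (≈-0.1881)
Rounded to 4 decimal places: x = 6.2522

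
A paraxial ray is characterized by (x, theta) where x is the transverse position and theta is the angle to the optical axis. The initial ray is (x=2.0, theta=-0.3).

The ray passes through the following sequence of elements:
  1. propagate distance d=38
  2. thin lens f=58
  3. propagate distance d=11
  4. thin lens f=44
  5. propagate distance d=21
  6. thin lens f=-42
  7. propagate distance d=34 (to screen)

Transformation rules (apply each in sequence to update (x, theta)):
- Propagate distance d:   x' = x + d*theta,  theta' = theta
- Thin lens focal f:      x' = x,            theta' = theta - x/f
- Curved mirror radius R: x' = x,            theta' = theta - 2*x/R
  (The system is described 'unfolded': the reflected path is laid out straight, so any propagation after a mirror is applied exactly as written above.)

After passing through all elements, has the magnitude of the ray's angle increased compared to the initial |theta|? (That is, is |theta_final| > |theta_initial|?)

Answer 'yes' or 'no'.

Answer: no

Derivation:
Initial: x=2.0000 theta=-0.3000
After 1 (propagate distance d=38): x=-9.4000 theta=-0.3000
After 2 (thin lens f=58): x=-9.4000 theta=-4/29 (≈-0.1379)
After 3 (propagate distance d=11): x=-1583/145 (≈-10.9172) theta=-4/29 (≈-0.1379)
After 4 (thin lens f=44): x=-1583/145 (≈-10.9172) theta=703/6380 (≈0.1102)
After 5 (propagate distance d=21): x=-54889/6380 (≈-8.6033) theta=703/6380 (≈0.1102)
After 6 (thin lens f=-42): x=-54889/6380 (≈-8.6033) theta=-25363/267960 (≈-0.0947)
After 7 (propagate distance d=34 (to screen)): x=-79192/6699 (≈-11.8215) theta=-25363/267960 (≈-0.0947)
|theta_initial|=0.3000 |theta_final|=25363/267960 (≈0.0947) -> not increased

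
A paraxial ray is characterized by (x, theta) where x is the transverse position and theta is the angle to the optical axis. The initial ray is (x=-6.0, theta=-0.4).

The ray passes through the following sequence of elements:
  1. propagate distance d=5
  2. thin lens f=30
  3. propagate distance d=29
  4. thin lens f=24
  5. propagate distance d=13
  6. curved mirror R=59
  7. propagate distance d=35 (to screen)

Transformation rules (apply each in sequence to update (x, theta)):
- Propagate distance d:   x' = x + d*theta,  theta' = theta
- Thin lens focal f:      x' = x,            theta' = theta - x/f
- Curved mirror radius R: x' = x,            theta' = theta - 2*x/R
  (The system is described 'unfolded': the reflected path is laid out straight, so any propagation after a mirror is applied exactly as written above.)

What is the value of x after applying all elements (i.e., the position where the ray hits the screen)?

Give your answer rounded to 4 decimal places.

Initial: x=-6.0000 theta=-0.4000
After 1 (propagate distance d=5): x=-8.0000 theta=-0.4000
After 2 (thin lens f=30): x=-8.0000 theta=-2/15 (≈-0.1333)
After 3 (propagate distance d=29): x=-178/15 (≈-11.8667) theta=-2/15 (≈-0.1333)
After 4 (thin lens f=24): x=-178/15 (≈-11.8667) theta=13/36 (≈0.3611)
After 5 (propagate distance d=13): x=-1291/180 (≈-7.1722) theta=13/36 (≈0.3611)
After 6 (curved mirror R=59): x=-1291/180 (≈-7.1722) theta=713/1180 (≈0.6042)
After 7 (propagate distance d=35 (to screen)): x=74213/5310 (≈13.9761) theta=713/1180 (≈0.6042)
Rounded to 4 decimal places: x = 13.9761

Answer: 13.9761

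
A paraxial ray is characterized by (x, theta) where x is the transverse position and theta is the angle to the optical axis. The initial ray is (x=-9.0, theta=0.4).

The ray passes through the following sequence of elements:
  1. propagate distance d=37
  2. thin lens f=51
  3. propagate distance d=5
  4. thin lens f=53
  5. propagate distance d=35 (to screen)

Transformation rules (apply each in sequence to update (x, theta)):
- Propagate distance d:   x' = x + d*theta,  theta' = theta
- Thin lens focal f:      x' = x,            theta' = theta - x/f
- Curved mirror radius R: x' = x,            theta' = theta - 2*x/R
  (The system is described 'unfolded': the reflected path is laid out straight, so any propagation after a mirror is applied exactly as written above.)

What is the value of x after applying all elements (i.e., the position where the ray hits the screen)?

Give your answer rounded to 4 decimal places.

Initial: x=-9.0000 theta=0.4000
After 1 (propagate distance d=37): x=5.8000 theta=0.4000
After 2 (thin lens f=51): x=5.8000 theta=73/255 (≈0.2863)
After 3 (propagate distance d=5): x=1844/255 (≈7.2314) theta=73/255 (≈0.2863)
After 4 (thin lens f=53): x=1844/255 (≈7.2314) theta=135/901 (≈0.1498)
After 5 (propagate distance d=35 (to screen)): x=168607/13515 (≈12.4755) theta=135/901 (≈0.1498)
Rounded to 4 decimal places: x = 12.4755

Answer: 12.4755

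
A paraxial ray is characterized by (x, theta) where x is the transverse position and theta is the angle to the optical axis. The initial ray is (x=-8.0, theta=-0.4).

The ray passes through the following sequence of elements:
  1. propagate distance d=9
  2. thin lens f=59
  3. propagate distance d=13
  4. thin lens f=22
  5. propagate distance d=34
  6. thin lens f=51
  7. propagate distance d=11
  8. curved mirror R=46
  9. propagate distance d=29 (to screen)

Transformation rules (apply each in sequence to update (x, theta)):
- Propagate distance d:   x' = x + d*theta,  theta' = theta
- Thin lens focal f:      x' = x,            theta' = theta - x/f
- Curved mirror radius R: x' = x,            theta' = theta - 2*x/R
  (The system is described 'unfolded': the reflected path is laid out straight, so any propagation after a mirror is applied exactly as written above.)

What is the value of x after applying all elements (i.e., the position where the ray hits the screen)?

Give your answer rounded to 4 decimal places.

Answer: 10.9432

Derivation:
Initial: x=-8.0000 theta=-0.4000
After 1 (propagate distance d=9): x=-11.6000 theta=-0.4000
After 2 (thin lens f=59): x=-11.6000 theta=-12/59 (≈-0.2034)
After 3 (propagate distance d=13): x=-4202/295 (≈-14.2441) theta=-12/59 (≈-0.2034)
After 4 (thin lens f=22): x=-4202/295 (≈-14.2441) theta=131/295 (≈0.4441)
After 5 (propagate distance d=34): x=252/295 (≈0.8542) theta=131/295 (≈0.4441)
After 6 (thin lens f=51): x=252/295 (≈0.8542) theta=2143/5015 (≈0.4273)
After 7 (propagate distance d=11): x=27857/5015 (≈5.5547) theta=2143/5015 (≈0.4273)
After 8 (curved mirror R=46): x=27857/5015 (≈5.5547) theta=21432/115345 (≈0.1858)
After 9 (propagate distance d=29 (to screen)): x=1262239/115345 (≈10.9432) theta=21432/115345 (≈0.1858)
Rounded to 4 decimal places: x = 10.9432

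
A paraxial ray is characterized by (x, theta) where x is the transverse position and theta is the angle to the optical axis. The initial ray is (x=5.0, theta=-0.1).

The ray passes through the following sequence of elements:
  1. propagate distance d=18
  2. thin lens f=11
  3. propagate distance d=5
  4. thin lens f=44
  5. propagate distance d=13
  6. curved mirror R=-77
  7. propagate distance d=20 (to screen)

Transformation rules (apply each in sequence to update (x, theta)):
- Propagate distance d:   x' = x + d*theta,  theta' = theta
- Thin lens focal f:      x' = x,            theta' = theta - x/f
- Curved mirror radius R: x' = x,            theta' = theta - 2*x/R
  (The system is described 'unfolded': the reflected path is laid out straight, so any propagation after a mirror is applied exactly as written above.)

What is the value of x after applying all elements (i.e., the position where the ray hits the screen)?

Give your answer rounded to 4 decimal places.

Answer: -14.7727

Derivation:
Initial: x=5.0000 theta=-0.1000
After 1 (propagate distance d=18): x=3.2000 theta=-0.1000
After 2 (thin lens f=11): x=3.2000 theta=-43/110 (≈-0.3909)
After 3 (propagate distance d=5): x=137/110 (≈1.2455) theta=-43/110 (≈-0.3909)
After 4 (thin lens f=44): x=137/110 (≈1.2455) theta=-2029/4840 (≈-0.4192)
After 5 (propagate distance d=13): x=-20349/4840 (≈-4.2043) theta=-2029/4840 (≈-0.4192)
After 6 (curved mirror R=-77): x=-20349/4840 (≈-4.2043) theta=-28133/53240 (≈-0.5284)
After 7 (propagate distance d=20 (to screen)): x=-786499/53240 (≈-14.7727) theta=-28133/53240 (≈-0.5284)
Rounded to 4 decimal places: x = -14.7727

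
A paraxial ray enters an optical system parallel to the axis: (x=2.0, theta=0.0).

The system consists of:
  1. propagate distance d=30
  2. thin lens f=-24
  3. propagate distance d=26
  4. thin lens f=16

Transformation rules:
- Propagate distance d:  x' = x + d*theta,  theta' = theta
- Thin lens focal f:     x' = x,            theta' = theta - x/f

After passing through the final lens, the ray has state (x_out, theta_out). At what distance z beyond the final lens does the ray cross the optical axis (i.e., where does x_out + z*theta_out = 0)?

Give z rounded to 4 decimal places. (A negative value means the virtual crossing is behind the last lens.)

Initial: x=2.0000 theta=0.0000
After 1 (propagate distance d=30): x=2.0000 theta=0.0000
After 2 (thin lens f=-24): x=2.0000 theta=1/12 (≈0.0833)
After 3 (propagate distance d=26): x=25/6 (≈4.1667) theta=1/12 (≈0.0833)
After 4 (thin lens f=16): x=25/6 (≈4.1667) theta=-17/96 (≈-0.1771)
z_focus = -x_out/theta_out = -(25/6)/(-17/96) = 400/17 ≈ 23.5294
Rounded to 4 decimal places: z = 23.5294

Answer: 23.5294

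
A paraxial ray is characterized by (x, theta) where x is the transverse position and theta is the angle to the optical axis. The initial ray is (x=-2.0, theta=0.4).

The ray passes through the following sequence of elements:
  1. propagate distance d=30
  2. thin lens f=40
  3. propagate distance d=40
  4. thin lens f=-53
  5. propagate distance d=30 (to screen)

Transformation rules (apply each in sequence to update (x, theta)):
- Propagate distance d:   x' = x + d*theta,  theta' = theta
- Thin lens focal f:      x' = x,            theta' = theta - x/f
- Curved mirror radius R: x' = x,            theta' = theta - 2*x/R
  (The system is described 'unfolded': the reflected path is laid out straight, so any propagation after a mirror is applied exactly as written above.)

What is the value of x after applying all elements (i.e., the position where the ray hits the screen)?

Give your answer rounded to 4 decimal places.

Initial: x=-2.0000 theta=0.4000
After 1 (propagate distance d=30): x=10.0000 theta=0.4000
After 2 (thin lens f=40): x=10.0000 theta=0.1500
After 3 (propagate distance d=40): x=16.0000 theta=0.1500
After 4 (thin lens f=-53): x=16.0000 theta=479/1060 (≈0.4519)
After 5 (propagate distance d=30 (to screen)): x=3133/106 (≈29.5566) theta=479/1060 (≈0.4519)
Rounded to 4 decimal places: x = 29.5566

Answer: 29.5566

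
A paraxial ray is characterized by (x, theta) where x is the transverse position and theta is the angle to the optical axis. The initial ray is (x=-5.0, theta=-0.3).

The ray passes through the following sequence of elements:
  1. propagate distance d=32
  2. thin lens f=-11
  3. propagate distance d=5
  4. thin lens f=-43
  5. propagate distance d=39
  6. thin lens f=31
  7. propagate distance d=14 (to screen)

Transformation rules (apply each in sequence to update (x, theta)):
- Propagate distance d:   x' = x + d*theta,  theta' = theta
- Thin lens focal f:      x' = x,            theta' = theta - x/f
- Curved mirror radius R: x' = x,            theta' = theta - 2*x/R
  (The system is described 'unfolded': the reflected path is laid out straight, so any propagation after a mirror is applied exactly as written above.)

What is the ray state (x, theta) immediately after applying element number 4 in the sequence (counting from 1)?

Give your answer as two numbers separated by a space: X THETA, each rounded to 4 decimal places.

Answer: -22.7364 -2.1560

Derivation:
Initial: x=-5.0000 theta=-0.3000
After 1 (propagate distance d=32): x=-14.6000 theta=-0.3000
After 2 (thin lens f=-11): x=-14.6000 theta=-179/110 (≈-1.6273)
After 3 (propagate distance d=5): x=-2501/110 (≈-22.7364) theta=-179/110 (≈-1.6273)
After 4 (thin lens f=-43): x=-2501/110 (≈-22.7364) theta=-5099/2365 (≈-2.1560)
Rounded to 4 decimal places: x = -22.7364, theta = -2.1560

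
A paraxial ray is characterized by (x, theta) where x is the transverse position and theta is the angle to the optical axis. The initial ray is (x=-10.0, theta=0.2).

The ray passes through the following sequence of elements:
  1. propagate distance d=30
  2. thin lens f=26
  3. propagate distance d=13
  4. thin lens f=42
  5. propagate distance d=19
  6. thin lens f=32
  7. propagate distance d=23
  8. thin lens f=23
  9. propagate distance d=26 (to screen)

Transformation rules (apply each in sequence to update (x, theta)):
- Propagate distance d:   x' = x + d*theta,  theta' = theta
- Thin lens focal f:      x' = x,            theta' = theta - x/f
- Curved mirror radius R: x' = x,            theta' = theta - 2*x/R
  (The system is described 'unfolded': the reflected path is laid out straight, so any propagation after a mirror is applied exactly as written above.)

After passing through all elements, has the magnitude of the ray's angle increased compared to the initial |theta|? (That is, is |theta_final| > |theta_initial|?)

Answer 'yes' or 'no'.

Answer: yes

Derivation:
Initial: x=-10.0000 theta=0.2000
After 1 (propagate distance d=30): x=-4.0000 theta=0.2000
After 2 (thin lens f=26): x=-4.0000 theta=23/65 (≈0.3538)
After 3 (propagate distance d=13): x=0.6000 theta=23/65 (≈0.3538)
After 4 (thin lens f=42): x=0.6000 theta=309/910 (≈0.3396)
After 5 (propagate distance d=19): x=6417/910 (≈7.0516) theta=309/910 (≈0.3396)
After 6 (thin lens f=32): x=6417/910 (≈7.0516) theta=267/2240 (≈0.1192)
After 7 (propagate distance d=23): x=285177/29120 (≈9.7932) theta=267/2240 (≈0.1192)
After 8 (thin lens f=23): x=285177/29120 (≈9.7932) theta=-279/910 (≈-0.3066)
After 9 (propagate distance d=26 (to screen)): x=53049/29120 (≈1.8217) theta=-279/910 (≈-0.3066)
|theta_initial|=0.2000 |theta_final|=279/910 (≈0.3066) -> increased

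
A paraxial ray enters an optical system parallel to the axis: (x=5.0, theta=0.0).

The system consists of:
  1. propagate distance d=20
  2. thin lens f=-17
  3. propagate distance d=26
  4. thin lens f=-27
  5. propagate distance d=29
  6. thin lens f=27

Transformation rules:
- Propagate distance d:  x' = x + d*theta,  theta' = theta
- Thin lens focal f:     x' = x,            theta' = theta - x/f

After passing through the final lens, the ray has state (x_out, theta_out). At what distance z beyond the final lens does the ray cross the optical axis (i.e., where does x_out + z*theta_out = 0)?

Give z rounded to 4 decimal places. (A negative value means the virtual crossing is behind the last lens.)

Answer: 66.2237

Derivation:
Initial: x=5.0000 theta=0.0000
After 1 (propagate distance d=20): x=5.0000 theta=0.0000
After 2 (thin lens f=-17): x=5.0000 theta=5/17 (≈0.2941)
After 3 (propagate distance d=26): x=215/17 (≈12.6471) theta=5/17 (≈0.2941)
After 4 (thin lens f=-27): x=215/17 (≈12.6471) theta=350/459 (≈0.7625)
After 5 (propagate distance d=29): x=15955/459 (≈34.7603) theta=350/459 (≈0.7625)
After 6 (thin lens f=27): x=15955/459 (≈34.7603) theta=-6505/12393 (≈-0.5249)
z_focus = -x_out/theta_out = -(15955/459)/(-6505/12393) = 86157/1301 ≈ 66.2237
Rounded to 4 decimal places: z = 66.2237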